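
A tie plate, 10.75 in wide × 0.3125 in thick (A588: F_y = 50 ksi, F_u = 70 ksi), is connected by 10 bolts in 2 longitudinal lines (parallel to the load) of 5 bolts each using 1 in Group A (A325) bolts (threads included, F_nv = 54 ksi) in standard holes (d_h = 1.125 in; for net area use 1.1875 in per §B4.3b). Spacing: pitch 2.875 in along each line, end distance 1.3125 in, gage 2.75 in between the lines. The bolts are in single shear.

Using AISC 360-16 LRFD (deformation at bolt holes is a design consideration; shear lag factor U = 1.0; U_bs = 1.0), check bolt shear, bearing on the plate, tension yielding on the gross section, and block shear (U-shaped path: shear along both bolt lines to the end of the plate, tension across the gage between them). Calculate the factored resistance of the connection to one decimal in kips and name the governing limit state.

151.2 kips (gross-section yield governs)

Bolt shear: A_b = π(1)²/4 = 0.7854 in². φR_n = 0.75 × 54 × 0.7854 × 10 × 1 = 318.1 kips.
Bearing (0.3125 in plate, F_u = 70 ksi): end bolts L_c = 1.3125 − 1.125/2 = 0.75, R_n = min(1.2×0.75×0.3125×70, 2.4×1×0.3125×70) = 19.688 kips/bolt; interior L_c = 2.875 − 1.125 = 1.75, R_n = 45.938 kips/bolt. φR_n = 0.75 × (2×19.688 + 8×45.938) = 305.2 kips.
Tension yield (gross): A_g = 10.75×0.3125 = 3.3594 in². φR_n = 0.90 × 50 × 3.3594 = 151.2 kips.
Block shear: shear path 2×[1.3125+4×2.875] = 2×12.8125 in, A_gv = 8.0078, A_nv = 2×(12.8125 − 4.5×1.1875)×0.3125 = 4.668 in²; tension across gage: (2.75 − 1×1.1875)×0.3125 = 0.48828 in². R_n = min(0.6×70×4.668, 0.6×50×8.0078) + 1.0×70×0.48828 = min(196.06, 240.23) + 34.18 = 230.24 kips. φR_n = 0.75 × 230.24 = 172.7 kips.
Governing: min(318.1, 305.2, 151.2, 172.7) = 151.2 kips → gross-section yield.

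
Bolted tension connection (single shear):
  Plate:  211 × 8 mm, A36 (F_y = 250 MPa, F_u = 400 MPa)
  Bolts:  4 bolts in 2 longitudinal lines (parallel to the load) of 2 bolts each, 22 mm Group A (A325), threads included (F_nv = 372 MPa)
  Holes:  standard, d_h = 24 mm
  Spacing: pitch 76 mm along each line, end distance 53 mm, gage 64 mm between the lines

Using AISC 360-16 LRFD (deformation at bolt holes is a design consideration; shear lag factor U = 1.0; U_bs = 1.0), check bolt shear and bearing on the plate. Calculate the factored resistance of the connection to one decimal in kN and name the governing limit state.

424.2 kN (bolt shear governs)

Bolt shear: A_b = π(22)²/4 = 380.13 mm². φR_n = 0.75 × 372 × 380.13 × 4 × 1 = 424.2 kN.
Bearing (8 mm plate, F_u = 400 MPa): end bolts L_c = 53 − 24/2 = 41, R_n = min(1.2×41×8×400, 2.4×22×8×400) = 157.44 kN/bolt; interior L_c = 76 − 24 = 52, R_n = 168.96 kN/bolt. φR_n = 0.75 × (2×157.44 + 2×168.96) = 489.6 kN.
Governing: min(424.2, 489.6) = 424.2 kN → bolt shear.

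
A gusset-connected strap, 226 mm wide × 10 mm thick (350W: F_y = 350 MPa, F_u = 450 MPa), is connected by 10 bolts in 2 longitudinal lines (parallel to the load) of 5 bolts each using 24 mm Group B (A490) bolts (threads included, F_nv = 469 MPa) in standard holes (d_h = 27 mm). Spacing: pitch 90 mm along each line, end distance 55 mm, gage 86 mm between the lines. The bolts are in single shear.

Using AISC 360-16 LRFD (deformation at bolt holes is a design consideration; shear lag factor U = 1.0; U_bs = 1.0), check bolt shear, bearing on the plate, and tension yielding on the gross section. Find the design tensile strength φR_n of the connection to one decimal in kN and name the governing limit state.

711.9 kN (gross-section yield governs)

Bolt shear: A_b = π(24)²/4 = 452.39 mm². φR_n = 0.75 × 469 × 452.39 × 10 × 1 = 1591.3 kN.
Bearing (10 mm plate, F_u = 450 MPa): end bolts L_c = 55 − 27/2 = 41.5, R_n = min(1.2×41.5×10×450, 2.4×24×10×450) = 224.1 kN/bolt; interior L_c = 90 − 27 = 63, R_n = 259.2 kN/bolt. φR_n = 0.75 × (2×224.1 + 8×259.2) = 1891.4 kN.
Tension yield (gross): A_g = 226×10 = 2260 mm². φR_n = 0.90 × 350 × 2260 = 711.9 kN.
Governing: min(1591.3, 1891.4, 711.9) = 711.9 kN → gross-section yield.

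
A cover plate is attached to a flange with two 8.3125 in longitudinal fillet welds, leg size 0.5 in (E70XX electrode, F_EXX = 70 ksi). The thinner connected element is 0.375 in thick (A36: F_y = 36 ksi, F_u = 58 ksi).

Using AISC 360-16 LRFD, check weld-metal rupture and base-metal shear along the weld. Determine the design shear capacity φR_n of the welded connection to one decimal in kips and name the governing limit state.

Weld metal: throat = 0.707×0.5 = 0.3535 in, L = 2×8.3125 = 16.625 in. φR_n = 0.75 × 0.6 × 70 × 0.3535 × 16.625 = 185.1 kips.
Base metal shear (0.375 in plate): yield φR_n = 1.0×0.6×36×0.375×16.625 = 134.7 kips; rupture φR_n = 0.75×0.6×58×0.375×16.625 = 162.7 kips; take 134.7 kips (yield).
Governing: min(185.1, 134.7) = 134.7 kips → base-metal shear.

134.7 kips (base-metal shear governs)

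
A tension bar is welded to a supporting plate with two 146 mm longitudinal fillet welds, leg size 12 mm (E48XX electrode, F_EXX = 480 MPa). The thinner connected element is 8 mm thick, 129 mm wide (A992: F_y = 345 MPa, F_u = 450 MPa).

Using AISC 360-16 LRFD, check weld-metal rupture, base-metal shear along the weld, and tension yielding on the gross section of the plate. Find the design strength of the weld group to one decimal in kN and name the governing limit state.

320.4 kN (gross-section yield governs)

Weld metal: throat = 0.707×12 = 8.484 mm, L = 2×146 = 292 mm. φR_n = 0.75 × 0.6 × 480 × 8.484 × 292 = 535.1 kN.
Base metal shear (8 mm plate): yield φR_n = 1.0×0.6×345×8×292 = 483.6 kN; rupture φR_n = 0.75×0.6×450×8×292 = 473.0 kN; take 473.0 kN (rupture).
Tension yield (gross): A_g = 129×8 = 1032 mm². φR_n = 0.90 × 345 × 1032 = 320.4 kN.
Governing: min(535.1, 473.0, 320.4) = 320.4 kN → gross-section yield.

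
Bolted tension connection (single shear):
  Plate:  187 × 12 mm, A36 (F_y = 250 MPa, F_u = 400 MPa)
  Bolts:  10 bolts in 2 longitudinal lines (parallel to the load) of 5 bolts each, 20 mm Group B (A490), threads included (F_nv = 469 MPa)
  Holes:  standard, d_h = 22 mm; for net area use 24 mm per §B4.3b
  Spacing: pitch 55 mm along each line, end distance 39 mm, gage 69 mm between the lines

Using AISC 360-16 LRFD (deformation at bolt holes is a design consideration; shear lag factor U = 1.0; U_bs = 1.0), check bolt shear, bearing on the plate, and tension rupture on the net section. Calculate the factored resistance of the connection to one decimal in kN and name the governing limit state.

Bolt shear: A_b = π(20)²/4 = 314.16 mm². φR_n = 0.75 × 469 × 314.16 × 10 × 1 = 1105.1 kN.
Bearing (12 mm plate, F_u = 400 MPa): end bolts L_c = 39 − 22/2 = 28, R_n = min(1.2×28×12×400, 2.4×20×12×400) = 161.28 kN/bolt; interior L_c = 55 − 22 = 33, R_n = 190.08 kN/bolt. φR_n = 0.75 × (2×161.28 + 8×190.08) = 1382.4 kN.
Tension rupture (net): A_n = (187 − 2×24)×12 = 1668 mm² (U = 1.0, A_e = A_n). φR_n = 0.75 × 400 × 1668 = 500.4 kN.
Governing: min(1105.1, 1382.4, 500.4) = 500.4 kN → net-section rupture.

500.4 kN (net-section rupture governs)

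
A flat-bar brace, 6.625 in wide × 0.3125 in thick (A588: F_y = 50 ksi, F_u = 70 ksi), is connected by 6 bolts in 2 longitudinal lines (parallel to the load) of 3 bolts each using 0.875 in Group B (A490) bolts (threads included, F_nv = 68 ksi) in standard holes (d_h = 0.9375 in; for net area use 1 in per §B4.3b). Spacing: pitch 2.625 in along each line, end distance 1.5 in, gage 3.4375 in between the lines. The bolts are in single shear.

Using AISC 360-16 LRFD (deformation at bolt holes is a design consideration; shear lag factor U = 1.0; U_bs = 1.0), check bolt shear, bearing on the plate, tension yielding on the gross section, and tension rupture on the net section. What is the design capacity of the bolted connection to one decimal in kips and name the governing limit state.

75.9 kips (net-section rupture governs)

Bolt shear: A_b = π(0.875)²/4 = 0.60132 in². φR_n = 0.75 × 68 × 0.60132 × 6 × 1 = 184.0 kips.
Bearing (0.3125 in plate, F_u = 70 ksi): end bolts L_c = 1.5 − 0.9375/2 = 1.03125, R_n = min(1.2×1.03125×0.3125×70, 2.4×0.875×0.3125×70) = 27.07 kips/bolt; interior L_c = 2.625 − 0.9375 = 1.6875, R_n = 44.297 kips/bolt. φR_n = 0.75 × (2×27.07 + 4×44.297) = 173.5 kips.
Tension yield (gross): A_g = 6.625×0.3125 = 2.0703 in². φR_n = 0.90 × 50 × 2.0703 = 93.2 kips.
Tension rupture (net): A_n = (6.625 − 2×1)×0.3125 = 1.4453 in² (U = 1.0, A_e = A_n). φR_n = 0.75 × 70 × 1.4453 = 75.9 kips.
Governing: min(184.0, 173.5, 93.2, 75.9) = 75.9 kips → net-section rupture.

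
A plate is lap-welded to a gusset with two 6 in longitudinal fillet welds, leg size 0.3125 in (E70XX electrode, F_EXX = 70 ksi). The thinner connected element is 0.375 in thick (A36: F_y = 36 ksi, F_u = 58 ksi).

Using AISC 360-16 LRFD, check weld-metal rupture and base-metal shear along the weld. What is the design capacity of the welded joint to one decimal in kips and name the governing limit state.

83.5 kips (weld metal governs)

Weld metal: throat = 0.707×0.3125 = 0.22094 in, L = 2×6 = 12 in. φR_n = 0.75 × 0.6 × 70 × 0.22094 × 12 = 83.5 kips.
Base metal shear (0.375 in plate): yield φR_n = 1.0×0.6×36×0.375×12 = 97.2 kips; rupture φR_n = 0.75×0.6×58×0.375×12 = 117.5 kips; take 97.2 kips (yield).
Governing: min(83.5, 97.2) = 83.5 kips → weld metal.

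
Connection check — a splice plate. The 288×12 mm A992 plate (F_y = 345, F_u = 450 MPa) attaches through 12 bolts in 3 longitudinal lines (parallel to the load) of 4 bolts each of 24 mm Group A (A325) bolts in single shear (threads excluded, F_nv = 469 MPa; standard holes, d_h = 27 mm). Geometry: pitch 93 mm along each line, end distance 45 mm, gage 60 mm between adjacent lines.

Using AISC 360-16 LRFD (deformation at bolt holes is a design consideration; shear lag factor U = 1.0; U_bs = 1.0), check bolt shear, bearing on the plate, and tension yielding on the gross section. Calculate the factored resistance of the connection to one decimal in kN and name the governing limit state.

1073.1 kN (gross-section yield governs)

Bolt shear: A_b = π(24)²/4 = 452.39 mm². φR_n = 0.75 × 469 × 452.39 × 12 × 1 = 1909.5 kN.
Bearing (12 mm plate, F_u = 450 MPa): end bolts L_c = 45 − 27/2 = 31.5, R_n = min(1.2×31.5×12×450, 2.4×24×12×450) = 204.12 kN/bolt; interior L_c = 93 − 27 = 66, R_n = 311.04 kN/bolt. φR_n = 0.75 × (3×204.12 + 9×311.04) = 2558.8 kN.
Tension yield (gross): A_g = 288×12 = 3456 mm². φR_n = 0.90 × 345 × 3456 = 1073.1 kN.
Governing: min(1909.5, 2558.8, 1073.1) = 1073.1 kN → gross-section yield.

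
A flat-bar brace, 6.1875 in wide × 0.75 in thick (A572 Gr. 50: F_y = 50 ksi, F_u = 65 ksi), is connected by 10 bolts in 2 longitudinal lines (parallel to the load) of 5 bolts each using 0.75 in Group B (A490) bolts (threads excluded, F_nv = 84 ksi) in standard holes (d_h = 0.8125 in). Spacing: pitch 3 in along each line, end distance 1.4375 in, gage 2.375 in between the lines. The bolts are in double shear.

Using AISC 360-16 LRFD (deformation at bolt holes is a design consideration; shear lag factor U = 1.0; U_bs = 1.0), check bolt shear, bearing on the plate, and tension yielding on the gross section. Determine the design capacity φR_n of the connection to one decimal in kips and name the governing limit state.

208.8 kips (gross-section yield governs)

Bolt shear: A_b = π(0.75)²/4 = 0.44179 in². φR_n = 0.75 × 84 × 0.44179 × 10 × 2 = 556.7 kips.
Bearing (0.75 in plate, F_u = 65 ksi): end bolts L_c = 1.4375 − 0.8125/2 = 1.03125, R_n = min(1.2×1.03125×0.75×65, 2.4×0.75×0.75×65) = 60.328 kips/bolt; interior L_c = 3 − 0.8125 = 2.1875, R_n = 87.75 kips/bolt. φR_n = 0.75 × (2×60.328 + 8×87.75) = 617.0 kips.
Tension yield (gross): A_g = 6.1875×0.75 = 4.6406 in². φR_n = 0.90 × 50 × 4.6406 = 208.8 kips.
Governing: min(556.7, 617.0, 208.8) = 208.8 kips → gross-section yield.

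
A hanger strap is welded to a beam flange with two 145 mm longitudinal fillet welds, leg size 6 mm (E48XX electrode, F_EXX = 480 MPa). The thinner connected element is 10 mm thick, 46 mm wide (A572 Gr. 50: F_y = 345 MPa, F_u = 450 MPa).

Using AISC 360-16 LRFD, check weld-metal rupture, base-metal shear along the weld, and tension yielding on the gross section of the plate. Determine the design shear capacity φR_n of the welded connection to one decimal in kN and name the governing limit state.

Weld metal: throat = 0.707×6 = 4.242 mm, L = 2×145 = 290 mm. φR_n = 0.75 × 0.6 × 480 × 4.242 × 290 = 265.7 kN.
Base metal shear (10 mm plate): yield φR_n = 1.0×0.6×345×10×290 = 600.3 kN; rupture φR_n = 0.75×0.6×450×10×290 = 587.3 kN; take 587.3 kN (rupture).
Tension yield (gross): A_g = 46×10 = 460 mm². φR_n = 0.90 × 345 × 460 = 142.8 kN.
Governing: min(265.7, 587.3, 142.8) = 142.8 kN → gross-section yield.

142.8 kN (gross-section yield governs)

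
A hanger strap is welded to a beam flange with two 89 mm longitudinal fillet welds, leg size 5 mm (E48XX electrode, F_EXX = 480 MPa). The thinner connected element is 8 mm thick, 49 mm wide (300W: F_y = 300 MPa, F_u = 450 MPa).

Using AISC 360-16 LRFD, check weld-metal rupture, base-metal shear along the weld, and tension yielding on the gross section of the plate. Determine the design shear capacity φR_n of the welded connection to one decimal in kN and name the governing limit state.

105.8 kN (gross-section yield governs)

Weld metal: throat = 0.707×5 = 3.535 mm, L = 2×89 = 178 mm. φR_n = 0.75 × 0.6 × 480 × 3.535 × 178 = 135.9 kN.
Base metal shear (8 mm plate): yield φR_n = 1.0×0.6×300×8×178 = 256.3 kN; rupture φR_n = 0.75×0.6×450×8×178 = 288.4 kN; take 256.3 kN (yield).
Tension yield (gross): A_g = 49×8 = 392 mm². φR_n = 0.90 × 300 × 392 = 105.8 kN.
Governing: min(135.9, 256.3, 105.8) = 105.8 kN → gross-section yield.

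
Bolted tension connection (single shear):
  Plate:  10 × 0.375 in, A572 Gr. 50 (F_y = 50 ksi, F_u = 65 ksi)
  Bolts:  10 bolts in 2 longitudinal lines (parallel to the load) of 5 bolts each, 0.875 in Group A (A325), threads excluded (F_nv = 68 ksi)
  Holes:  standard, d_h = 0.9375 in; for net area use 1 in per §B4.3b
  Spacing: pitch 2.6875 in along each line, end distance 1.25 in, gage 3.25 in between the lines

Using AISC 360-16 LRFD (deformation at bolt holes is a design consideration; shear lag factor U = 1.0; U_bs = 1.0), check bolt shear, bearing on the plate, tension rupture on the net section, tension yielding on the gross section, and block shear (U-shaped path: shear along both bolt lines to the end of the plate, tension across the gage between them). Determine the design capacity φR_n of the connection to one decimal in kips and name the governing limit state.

Bolt shear: A_b = π(0.875)²/4 = 0.60132 in². φR_n = 0.75 × 68 × 0.60132 × 10 × 1 = 306.7 kips.
Bearing (0.375 in plate, F_u = 65 ksi): end bolts L_c = 1.25 − 0.9375/2 = 0.78125, R_n = min(1.2×0.78125×0.375×65, 2.4×0.875×0.375×65) = 22.852 kips/bolt; interior L_c = 2.6875 − 0.9375 = 1.75, R_n = 51.188 kips/bolt. φR_n = 0.75 × (2×22.852 + 8×51.188) = 341.4 kips.
Tension rupture (net): A_n = (10 − 2×1)×0.375 = 3 in² (U = 1.0, A_e = A_n). φR_n = 0.75 × 65 × 3 = 146.3 kips.
Tension yield (gross): A_g = 10×0.375 = 3.75 in². φR_n = 0.90 × 50 × 3.75 = 168.8 kips.
Block shear: shear path 2×[1.25+4×2.6875] = 2×12 in, A_gv = 9, A_nv = 2×(12 − 4.5×1)×0.375 = 5.625 in²; tension across gage: (3.25 − 1×1)×0.375 = 0.84375 in². R_n = min(0.6×65×5.625, 0.6×50×9) + 1.0×65×0.84375 = min(219.38, 270) + 54.844 = 274.22 kips. φR_n = 0.75 × 274.22 = 205.7 kips.
Governing: min(306.7, 341.4, 146.3, 168.8, 205.7) = 146.3 kips → net-section rupture.

146.3 kips (net-section rupture governs)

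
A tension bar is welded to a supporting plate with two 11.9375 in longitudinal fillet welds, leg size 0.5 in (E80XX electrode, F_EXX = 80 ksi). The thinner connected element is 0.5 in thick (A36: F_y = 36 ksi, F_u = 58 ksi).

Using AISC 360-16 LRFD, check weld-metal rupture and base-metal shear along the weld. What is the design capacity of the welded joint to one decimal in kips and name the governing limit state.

Weld metal: throat = 0.707×0.5 = 0.3535 in, L = 2×11.9375 = 23.875 in. φR_n = 0.75 × 0.6 × 80 × 0.3535 × 23.875 = 303.8 kips.
Base metal shear (0.5 in plate): yield φR_n = 1.0×0.6×36×0.5×23.875 = 257.9 kips; rupture φR_n = 0.75×0.6×58×0.5×23.875 = 311.6 kips; take 257.9 kips (yield).
Governing: min(303.8, 257.9) = 257.9 kips → base-metal shear.

257.9 kips (base-metal shear governs)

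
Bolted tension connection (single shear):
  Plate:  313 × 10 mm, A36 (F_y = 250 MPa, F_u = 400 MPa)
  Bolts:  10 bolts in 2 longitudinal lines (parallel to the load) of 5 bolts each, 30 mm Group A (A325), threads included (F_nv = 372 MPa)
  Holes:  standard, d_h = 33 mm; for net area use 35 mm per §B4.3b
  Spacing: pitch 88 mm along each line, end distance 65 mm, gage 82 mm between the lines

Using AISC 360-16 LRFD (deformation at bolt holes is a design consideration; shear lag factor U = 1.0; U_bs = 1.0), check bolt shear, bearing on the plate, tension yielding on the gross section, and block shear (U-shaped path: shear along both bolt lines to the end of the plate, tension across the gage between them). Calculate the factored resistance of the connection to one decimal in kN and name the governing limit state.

Bolt shear: A_b = π(30)²/4 = 706.86 mm². φR_n = 0.75 × 372 × 706.86 × 10 × 1 = 1972.1 kN.
Bearing (10 mm plate, F_u = 400 MPa): end bolts L_c = 65 − 33/2 = 48.5, R_n = min(1.2×48.5×10×400, 2.4×30×10×400) = 232.8 kN/bolt; interior L_c = 88 − 33 = 55, R_n = 264 kN/bolt. φR_n = 0.75 × (2×232.8 + 8×264) = 1933.2 kN.
Tension yield (gross): A_g = 313×10 = 3130 mm². φR_n = 0.90 × 250 × 3130 = 704.3 kN.
Block shear: shear path 2×[65+4×88] = 2×417 mm, A_gv = 8340, A_nv = 2×(417 − 4.5×35)×10 = 5190 mm²; tension across gage: (82 − 1×35)×10 = 470 mm². R_n = min(0.6×400×5190, 0.6×250×8340) + 1.0×400×470 = min(1245.6, 1251) + 188 = 1433.6 kN. φR_n = 0.75 × 1433.6 = 1075.2 kN.
Governing: min(1972.1, 1933.2, 704.3, 1075.2) = 704.3 kN → gross-section yield.

704.3 kN (gross-section yield governs)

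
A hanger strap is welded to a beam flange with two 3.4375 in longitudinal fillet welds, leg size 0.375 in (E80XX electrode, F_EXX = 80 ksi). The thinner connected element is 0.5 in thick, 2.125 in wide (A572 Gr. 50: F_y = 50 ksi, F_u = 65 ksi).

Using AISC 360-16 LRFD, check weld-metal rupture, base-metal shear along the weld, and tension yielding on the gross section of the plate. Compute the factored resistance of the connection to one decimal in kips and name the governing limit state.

47.8 kips (gross-section yield governs)

Weld metal: throat = 0.707×0.375 = 0.26513 in, L = 2×3.4375 = 6.875 in. φR_n = 0.75 × 0.6 × 80 × 0.26513 × 6.875 = 65.6 kips.
Base metal shear (0.5 in plate): yield φR_n = 1.0×0.6×50×0.5×6.875 = 103.1 kips; rupture φR_n = 0.75×0.6×65×0.5×6.875 = 100.5 kips; take 100.5 kips (rupture).
Tension yield (gross): A_g = 2.125×0.5 = 1.0625 in². φR_n = 0.90 × 50 × 1.0625 = 47.8 kips.
Governing: min(65.6, 100.5, 47.8) = 47.8 kips → gross-section yield.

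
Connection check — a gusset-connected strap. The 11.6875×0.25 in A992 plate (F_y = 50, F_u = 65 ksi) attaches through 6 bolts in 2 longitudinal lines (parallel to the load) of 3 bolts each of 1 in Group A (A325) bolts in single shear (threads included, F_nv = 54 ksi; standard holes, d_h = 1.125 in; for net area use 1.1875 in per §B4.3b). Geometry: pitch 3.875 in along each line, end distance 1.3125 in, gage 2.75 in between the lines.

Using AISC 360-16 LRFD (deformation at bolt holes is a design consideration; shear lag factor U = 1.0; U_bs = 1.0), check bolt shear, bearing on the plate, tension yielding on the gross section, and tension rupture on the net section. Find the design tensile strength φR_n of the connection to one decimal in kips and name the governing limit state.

113.5 kips (net-section rupture governs)

Bolt shear: A_b = π(1)²/4 = 0.7854 in². φR_n = 0.75 × 54 × 0.7854 × 6 × 1 = 190.9 kips.
Bearing (0.25 in plate, F_u = 65 ksi): end bolts L_c = 1.3125 − 1.125/2 = 0.75, R_n = min(1.2×0.75×0.25×65, 2.4×1×0.25×65) = 14.625 kips/bolt; interior L_c = 3.875 − 1.125 = 2.75, R_n = 39 kips/bolt. φR_n = 0.75 × (2×14.625 + 4×39) = 138.9 kips.
Tension yield (gross): A_g = 11.6875×0.25 = 2.9219 in². φR_n = 0.90 × 50 × 2.9219 = 131.5 kips.
Tension rupture (net): A_n = (11.6875 − 2×1.1875)×0.25 = 2.3281 in² (U = 1.0, A_e = A_n). φR_n = 0.75 × 65 × 2.3281 = 113.5 kips.
Governing: min(190.9, 138.9, 131.5, 113.5) = 113.5 kips → net-section rupture.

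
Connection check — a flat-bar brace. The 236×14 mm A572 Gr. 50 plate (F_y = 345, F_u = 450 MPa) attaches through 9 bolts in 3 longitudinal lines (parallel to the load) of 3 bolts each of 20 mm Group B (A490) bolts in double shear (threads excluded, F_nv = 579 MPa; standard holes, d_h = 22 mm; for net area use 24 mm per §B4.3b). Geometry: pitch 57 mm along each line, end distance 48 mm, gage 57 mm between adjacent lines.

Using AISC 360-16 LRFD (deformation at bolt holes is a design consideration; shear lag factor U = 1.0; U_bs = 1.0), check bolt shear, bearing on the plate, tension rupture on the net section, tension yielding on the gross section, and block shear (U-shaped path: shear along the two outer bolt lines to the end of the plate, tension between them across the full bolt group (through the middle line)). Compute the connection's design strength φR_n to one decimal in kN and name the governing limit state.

Bolt shear: A_b = π(20)²/4 = 314.16 mm². φR_n = 0.75 × 579 × 314.16 × 9 × 2 = 2455.6 kN.
Bearing (14 mm plate, F_u = 450 MPa): end bolts L_c = 48 − 22/2 = 37, R_n = min(1.2×37×14×450, 2.4×20×14×450) = 279.72 kN/bolt; interior L_c = 57 − 22 = 35, R_n = 264.6 kN/bolt. φR_n = 0.75 × (3×279.72 + 6×264.6) = 1820.1 kN.
Tension rupture (net): A_n = (236 − 3×24)×14 = 2296 mm² (U = 1.0, A_e = A_n). φR_n = 0.75 × 450 × 2296 = 774.9 kN.
Tension yield (gross): A_g = 236×14 = 3304 mm². φR_n = 0.90 × 345 × 3304 = 1025.9 kN.
Block shear: shear path 2×[48+2×57] = 2×162 mm, A_gv = 4536, A_nv = 2×(162 − 2.5×24)×14 = 2856 mm²; tension across gage: (114 − 2×24)×14 = 924 mm². R_n = min(0.6×450×2856, 0.6×345×4536) + 1.0×450×924 = min(771.12, 938.95) + 415.8 = 1186.9 kN. φR_n = 0.75 × 1186.9 = 890.2 kN.
Governing: min(2455.6, 1820.1, 774.9, 1025.9, 890.2) = 774.9 kN → net-section rupture.

774.9 kN (net-section rupture governs)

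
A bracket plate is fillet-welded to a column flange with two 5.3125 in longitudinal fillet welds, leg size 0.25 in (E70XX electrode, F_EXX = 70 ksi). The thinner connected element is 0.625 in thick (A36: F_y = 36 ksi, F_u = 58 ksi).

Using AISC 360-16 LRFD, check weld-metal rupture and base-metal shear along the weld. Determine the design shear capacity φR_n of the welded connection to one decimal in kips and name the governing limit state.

Weld metal: throat = 0.707×0.25 = 0.17675 in, L = 2×5.3125 = 10.625 in. φR_n = 0.75 × 0.6 × 70 × 0.17675 × 10.625 = 59.2 kips.
Base metal shear (0.625 in plate): yield φR_n = 1.0×0.6×36×0.625×10.625 = 143.4 kips; rupture φR_n = 0.75×0.6×58×0.625×10.625 = 173.3 kips; take 143.4 kips (yield).
Governing: min(59.2, 143.4) = 59.2 kips → weld metal.

59.2 kips (weld metal governs)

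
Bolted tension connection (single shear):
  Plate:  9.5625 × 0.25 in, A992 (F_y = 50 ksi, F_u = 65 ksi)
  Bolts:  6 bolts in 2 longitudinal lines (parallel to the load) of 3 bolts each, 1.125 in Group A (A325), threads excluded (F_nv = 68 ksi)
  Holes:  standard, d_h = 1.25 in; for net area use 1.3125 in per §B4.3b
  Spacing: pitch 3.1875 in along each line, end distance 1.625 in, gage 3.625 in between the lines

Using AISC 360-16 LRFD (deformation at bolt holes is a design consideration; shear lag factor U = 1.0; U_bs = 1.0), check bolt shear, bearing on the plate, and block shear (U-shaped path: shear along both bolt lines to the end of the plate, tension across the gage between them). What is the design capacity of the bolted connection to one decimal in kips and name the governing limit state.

97.2 kips (block shear governs)

Bolt shear: A_b = π(1.125)²/4 = 0.99402 in². φR_n = 0.75 × 68 × 0.99402 × 6 × 1 = 304.2 kips.
Bearing (0.25 in plate, F_u = 65 ksi): end bolts L_c = 1.625 − 1.25/2 = 1, R_n = min(1.2×1×0.25×65, 2.4×1.125×0.25×65) = 19.5 kips/bolt; interior L_c = 3.1875 − 1.25 = 1.9375, R_n = 37.781 kips/bolt. φR_n = 0.75 × (2×19.5 + 4×37.781) = 142.6 kips.
Block shear: shear path 2×[1.625+2×3.1875] = 2×8 in, A_gv = 4, A_nv = 2×(8 − 2.5×1.3125)×0.25 = 2.3594 in²; tension across gage: (3.625 − 1×1.3125)×0.25 = 0.57813 in². R_n = min(0.6×65×2.3594, 0.6×50×4) + 1.0×65×0.57813 = min(92.017, 120) + 37.578 = 129.6 kips. φR_n = 0.75 × 129.6 = 97.2 kips.
Governing: min(304.2, 142.6, 97.2) = 97.2 kips → block shear.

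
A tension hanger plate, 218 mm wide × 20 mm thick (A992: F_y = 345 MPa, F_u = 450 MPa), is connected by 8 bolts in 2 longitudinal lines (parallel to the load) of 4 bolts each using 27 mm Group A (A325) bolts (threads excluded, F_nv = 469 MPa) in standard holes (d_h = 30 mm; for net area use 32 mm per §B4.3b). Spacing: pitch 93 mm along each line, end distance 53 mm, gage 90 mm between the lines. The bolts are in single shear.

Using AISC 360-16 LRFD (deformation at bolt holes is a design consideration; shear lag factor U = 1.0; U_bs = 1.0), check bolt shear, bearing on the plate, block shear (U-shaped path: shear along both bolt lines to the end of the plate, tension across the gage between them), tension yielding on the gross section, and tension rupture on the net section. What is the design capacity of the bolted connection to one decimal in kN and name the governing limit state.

1039.5 kN (net-section rupture governs)

Bolt shear: A_b = π(27)²/4 = 572.56 mm². φR_n = 0.75 × 469 × 572.56 × 8 × 1 = 1611.2 kN.
Bearing (20 mm plate, F_u = 450 MPa): end bolts L_c = 53 − 30/2 = 38, R_n = min(1.2×38×20×450, 2.4×27×20×450) = 410.4 kN/bolt; interior L_c = 93 − 30 = 63, R_n = 583.2 kN/bolt. φR_n = 0.75 × (2×410.4 + 6×583.2) = 3240.0 kN.
Block shear: shear path 2×[53+3×93] = 2×332 mm, A_gv = 13280, A_nv = 2×(332 − 3.5×32)×20 = 8800 mm²; tension across gage: (90 − 1×32)×20 = 1160 mm². R_n = min(0.6×450×8800, 0.6×345×13280) + 1.0×450×1160 = min(2376, 2749) + 522 = 2898 kN. φR_n = 0.75 × 2898 = 2173.5 kN.
Tension yield (gross): A_g = 218×20 = 4360 mm². φR_n = 0.90 × 345 × 4360 = 1353.8 kN.
Tension rupture (net): A_n = (218 − 2×32)×20 = 3080 mm² (U = 1.0, A_e = A_n). φR_n = 0.75 × 450 × 3080 = 1039.5 kN.
Governing: min(1611.2, 3240.0, 2173.5, 1353.8, 1039.5) = 1039.5 kN → net-section rupture.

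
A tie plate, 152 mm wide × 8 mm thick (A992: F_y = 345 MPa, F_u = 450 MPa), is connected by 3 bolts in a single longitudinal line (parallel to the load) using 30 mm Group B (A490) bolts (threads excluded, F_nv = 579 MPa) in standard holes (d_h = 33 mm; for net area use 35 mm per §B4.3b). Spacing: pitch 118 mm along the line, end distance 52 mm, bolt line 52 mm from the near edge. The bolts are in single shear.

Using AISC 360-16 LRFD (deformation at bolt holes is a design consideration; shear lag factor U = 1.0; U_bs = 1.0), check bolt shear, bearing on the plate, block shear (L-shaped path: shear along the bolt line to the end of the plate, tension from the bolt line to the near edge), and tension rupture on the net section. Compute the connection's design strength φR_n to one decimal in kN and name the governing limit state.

315.9 kN (net-section rupture governs)

Bolt shear: A_b = π(30)²/4 = 706.86 mm². φR_n = 0.75 × 579 × 706.86 × 3 × 1 = 920.9 kN.
Bearing (8 mm plate, F_u = 450 MPa): end bolts L_c = 52 − 33/2 = 35.5, R_n = min(1.2×35.5×8×450, 2.4×30×8×450) = 153.36 kN/bolt; interior L_c = 118 − 33 = 85, R_n = 259.2 kN/bolt. φR_n = 0.75 × (1×153.36 + 2×259.2) = 503.8 kN.
Block shear: shear path 1×[52+2×118] = 1×288 mm, A_gv = 2304, A_nv = 1×(288 − 2.5×35)×8 = 1604 mm²; tension to near edge: (52 − 0.5×35)×8 = 276 mm². R_n = min(0.6×450×1604, 0.6×345×2304) + 1.0×450×276 = min(433.08, 476.93) + 124.2 = 557.28 kN. φR_n = 0.75 × 557.28 = 418.0 kN.
Tension rupture (net): A_n = (152 − 1×35)×8 = 936 mm² (U = 1.0, A_e = A_n). φR_n = 0.75 × 450 × 936 = 315.9 kN.
Governing: min(920.9, 503.8, 418.0, 315.9) = 315.9 kN → net-section rupture.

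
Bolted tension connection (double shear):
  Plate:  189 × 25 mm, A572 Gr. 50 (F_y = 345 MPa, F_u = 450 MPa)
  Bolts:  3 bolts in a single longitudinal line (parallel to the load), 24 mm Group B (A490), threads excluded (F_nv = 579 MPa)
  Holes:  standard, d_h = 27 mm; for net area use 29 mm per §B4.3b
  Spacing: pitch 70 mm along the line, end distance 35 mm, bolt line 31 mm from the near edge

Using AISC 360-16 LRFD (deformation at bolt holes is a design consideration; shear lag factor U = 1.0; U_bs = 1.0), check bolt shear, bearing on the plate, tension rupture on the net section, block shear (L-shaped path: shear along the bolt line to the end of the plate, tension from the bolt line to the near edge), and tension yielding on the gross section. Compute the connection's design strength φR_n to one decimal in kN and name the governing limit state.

658.1 kN (block shear governs)

Bolt shear: A_b = π(24)²/4 = 452.39 mm². φR_n = 0.75 × 579 × 452.39 × 3 × 2 = 1178.7 kN.
Bearing (25 mm plate, F_u = 450 MPa): end bolts L_c = 35 − 27/2 = 21.5, R_n = min(1.2×21.5×25×450, 2.4×24×25×450) = 290.25 kN/bolt; interior L_c = 70 − 27 = 43, R_n = 580.5 kN/bolt. φR_n = 0.75 × (1×290.25 + 2×580.5) = 1088.4 kN.
Tension rupture (net): A_n = (189 − 1×29)×25 = 4000 mm² (U = 1.0, A_e = A_n). φR_n = 0.75 × 450 × 4000 = 1350.0 kN.
Block shear: shear path 1×[35+2×70] = 1×175 mm, A_gv = 4375, A_nv = 1×(175 − 2.5×29)×25 = 2562.5 mm²; tension to near edge: (31 − 0.5×29)×25 = 412.5 mm². R_n = min(0.6×450×2562.5, 0.6×345×4375) + 1.0×450×412.5 = min(691.88, 905.63) + 185.63 = 877.51 kN. φR_n = 0.75 × 877.51 = 658.1 kN.
Tension yield (gross): A_g = 189×25 = 4725 mm². φR_n = 0.90 × 345 × 4725 = 1467.1 kN.
Governing: min(1178.7, 1088.4, 1350.0, 658.1, 1467.1) = 658.1 kN → block shear.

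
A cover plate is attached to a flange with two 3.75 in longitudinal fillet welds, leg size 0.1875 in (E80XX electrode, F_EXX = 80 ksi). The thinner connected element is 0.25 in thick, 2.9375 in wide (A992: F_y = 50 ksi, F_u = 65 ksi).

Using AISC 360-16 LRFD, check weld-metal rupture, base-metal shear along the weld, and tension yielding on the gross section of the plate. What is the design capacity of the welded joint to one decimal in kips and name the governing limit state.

33.0 kips (gross-section yield governs)

Weld metal: throat = 0.707×0.1875 = 0.13256 in, L = 2×3.75 = 7.5 in. φR_n = 0.75 × 0.6 × 80 × 0.13256 × 7.5 = 35.8 kips.
Base metal shear (0.25 in plate): yield φR_n = 1.0×0.6×50×0.25×7.5 = 56.3 kips; rupture φR_n = 0.75×0.6×65×0.25×7.5 = 54.8 kips; take 54.8 kips (rupture).
Tension yield (gross): A_g = 2.9375×0.25 = 0.73438 in². φR_n = 0.90 × 50 × 0.73438 = 33.0 kips.
Governing: min(35.8, 54.8, 33.0) = 33.0 kips → gross-section yield.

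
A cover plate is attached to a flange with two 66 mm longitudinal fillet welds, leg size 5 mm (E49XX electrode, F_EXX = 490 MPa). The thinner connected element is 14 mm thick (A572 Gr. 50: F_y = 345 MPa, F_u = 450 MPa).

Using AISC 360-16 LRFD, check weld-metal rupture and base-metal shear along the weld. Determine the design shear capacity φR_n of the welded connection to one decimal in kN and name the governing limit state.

Weld metal: throat = 0.707×5 = 3.535 mm, L = 2×66 = 132 mm. φR_n = 0.75 × 0.6 × 490 × 3.535 × 132 = 102.9 kN.
Base metal shear (14 mm plate): yield φR_n = 1.0×0.6×345×14×132 = 382.5 kN; rupture φR_n = 0.75×0.6×450×14×132 = 374.2 kN; take 374.2 kN (rupture).
Governing: min(102.9, 374.2) = 102.9 kN → weld metal.

102.9 kN (weld metal governs)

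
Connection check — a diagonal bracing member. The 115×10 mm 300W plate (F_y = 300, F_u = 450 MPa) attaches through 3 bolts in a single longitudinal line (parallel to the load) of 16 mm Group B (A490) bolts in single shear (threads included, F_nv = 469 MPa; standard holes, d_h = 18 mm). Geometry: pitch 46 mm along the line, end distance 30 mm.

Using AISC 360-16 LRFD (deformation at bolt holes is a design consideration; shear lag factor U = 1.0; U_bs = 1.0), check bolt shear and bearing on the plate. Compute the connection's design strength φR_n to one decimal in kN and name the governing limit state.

Bolt shear: A_b = π(16)²/4 = 201.06 mm². φR_n = 0.75 × 469 × 201.06 × 3 × 1 = 212.2 kN.
Bearing (10 mm plate, F_u = 450 MPa): end bolts L_c = 30 − 18/2 = 21, R_n = min(1.2×21×10×450, 2.4×16×10×450) = 113.4 kN/bolt; interior L_c = 46 − 18 = 28, R_n = 151.2 kN/bolt. φR_n = 0.75 × (1×113.4 + 2×151.2) = 311.9 kN.
Governing: min(212.2, 311.9) = 212.2 kN → bolt shear.

212.2 kN (bolt shear governs)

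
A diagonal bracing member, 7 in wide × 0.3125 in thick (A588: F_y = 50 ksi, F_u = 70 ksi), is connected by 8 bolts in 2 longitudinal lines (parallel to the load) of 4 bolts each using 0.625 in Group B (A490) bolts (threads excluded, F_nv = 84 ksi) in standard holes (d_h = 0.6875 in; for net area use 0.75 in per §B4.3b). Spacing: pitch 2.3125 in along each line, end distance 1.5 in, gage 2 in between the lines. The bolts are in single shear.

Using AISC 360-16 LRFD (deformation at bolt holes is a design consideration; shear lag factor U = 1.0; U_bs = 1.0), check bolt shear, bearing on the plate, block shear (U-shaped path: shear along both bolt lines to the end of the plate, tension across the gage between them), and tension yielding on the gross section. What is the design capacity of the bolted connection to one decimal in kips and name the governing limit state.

98.4 kips (gross-section yield governs)

Bolt shear: A_b = π(0.625)²/4 = 0.3068 in². φR_n = 0.75 × 84 × 0.3068 × 8 × 1 = 154.6 kips.
Bearing (0.3125 in plate, F_u = 70 ksi): end bolts L_c = 1.5 − 0.6875/2 = 1.15625, R_n = min(1.2×1.15625×0.3125×70, 2.4×0.625×0.3125×70) = 30.352 kips/bolt; interior L_c = 2.3125 − 0.6875 = 1.625, R_n = 32.813 kips/bolt. φR_n = 0.75 × (2×30.352 + 6×32.813) = 193.2 kips.
Block shear: shear path 2×[1.5+3×2.3125] = 2×8.4375 in, A_gv = 5.2734, A_nv = 2×(8.4375 − 3.5×0.75)×0.3125 = 3.6328 in²; tension across gage: (2 − 1×0.75)×0.3125 = 0.39063 in². R_n = min(0.6×70×3.6328, 0.6×50×5.2734) + 1.0×70×0.39063 = min(152.58, 158.2) + 27.344 = 179.92 kips. φR_n = 0.75 × 179.92 = 134.9 kips.
Tension yield (gross): A_g = 7×0.3125 = 2.1875 in². φR_n = 0.90 × 50 × 2.1875 = 98.4 kips.
Governing: min(154.6, 193.2, 134.9, 98.4) = 98.4 kips → gross-section yield.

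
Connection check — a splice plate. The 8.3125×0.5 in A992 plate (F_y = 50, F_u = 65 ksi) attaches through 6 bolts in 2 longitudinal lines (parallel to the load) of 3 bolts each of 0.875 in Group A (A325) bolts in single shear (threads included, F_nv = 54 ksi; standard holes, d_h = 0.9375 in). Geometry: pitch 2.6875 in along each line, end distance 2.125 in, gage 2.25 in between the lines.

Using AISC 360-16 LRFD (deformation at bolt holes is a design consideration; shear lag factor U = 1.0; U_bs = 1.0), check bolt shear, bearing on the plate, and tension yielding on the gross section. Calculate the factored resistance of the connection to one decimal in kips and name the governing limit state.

146.1 kips (bolt shear governs)

Bolt shear: A_b = π(0.875)²/4 = 0.60132 in². φR_n = 0.75 × 54 × 0.60132 × 6 × 1 = 146.1 kips.
Bearing (0.5 in plate, F_u = 65 ksi): end bolts L_c = 2.125 − 0.9375/2 = 1.65625, R_n = min(1.2×1.65625×0.5×65, 2.4×0.875×0.5×65) = 64.594 kips/bolt; interior L_c = 2.6875 − 0.9375 = 1.75, R_n = 68.25 kips/bolt. φR_n = 0.75 × (2×64.594 + 4×68.25) = 301.6 kips.
Tension yield (gross): A_g = 8.3125×0.5 = 4.1563 in². φR_n = 0.90 × 50 × 4.1563 = 187.0 kips.
Governing: min(146.1, 301.6, 187.0) = 146.1 kips → bolt shear.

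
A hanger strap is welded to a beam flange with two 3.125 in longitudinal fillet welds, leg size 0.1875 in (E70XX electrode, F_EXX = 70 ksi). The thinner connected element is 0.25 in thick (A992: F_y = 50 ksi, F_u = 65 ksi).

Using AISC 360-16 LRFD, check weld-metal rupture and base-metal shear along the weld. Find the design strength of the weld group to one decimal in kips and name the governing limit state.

Weld metal: throat = 0.707×0.1875 = 0.13256 in, L = 2×3.125 = 6.25 in. φR_n = 0.75 × 0.6 × 70 × 0.13256 × 6.25 = 26.1 kips.
Base metal shear (0.25 in plate): yield φR_n = 1.0×0.6×50×0.25×6.25 = 46.9 kips; rupture φR_n = 0.75×0.6×65×0.25×6.25 = 45.7 kips; take 45.7 kips (rupture).
Governing: min(26.1, 45.7) = 26.1 kips → weld metal.

26.1 kips (weld metal governs)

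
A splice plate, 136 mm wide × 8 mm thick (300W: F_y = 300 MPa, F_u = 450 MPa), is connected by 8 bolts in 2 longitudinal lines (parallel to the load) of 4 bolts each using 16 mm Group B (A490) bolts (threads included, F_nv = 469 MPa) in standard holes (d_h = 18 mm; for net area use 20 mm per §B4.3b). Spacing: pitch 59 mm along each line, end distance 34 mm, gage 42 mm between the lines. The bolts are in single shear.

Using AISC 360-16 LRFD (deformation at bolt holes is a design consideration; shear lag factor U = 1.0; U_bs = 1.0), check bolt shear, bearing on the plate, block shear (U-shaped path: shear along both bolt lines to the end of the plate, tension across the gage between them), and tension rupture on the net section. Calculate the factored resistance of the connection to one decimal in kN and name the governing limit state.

Bolt shear: A_b = π(16)²/4 = 201.06 mm². φR_n = 0.75 × 469 × 201.06 × 8 × 1 = 565.8 kN.
Bearing (8 mm plate, F_u = 450 MPa): end bolts L_c = 34 − 18/2 = 25, R_n = min(1.2×25×8×450, 2.4×16×8×450) = 108 kN/bolt; interior L_c = 59 − 18 = 41, R_n = 138.24 kN/bolt. φR_n = 0.75 × (2×108 + 6×138.24) = 784.1 kN.
Block shear: shear path 2×[34+3×59] = 2×211 mm, A_gv = 3376, A_nv = 2×(211 − 3.5×20)×8 = 2256 mm²; tension across gage: (42 − 1×20)×8 = 176 mm². R_n = min(0.6×450×2256, 0.6×300×3376) + 1.0×450×176 = min(609.12, 607.68) + 79.2 = 686.88 kN. φR_n = 0.75 × 686.88 = 515.2 kN.
Tension rupture (net): A_n = (136 − 2×20)×8 = 768 mm² (U = 1.0, A_e = A_n). φR_n = 0.75 × 450 × 768 = 259.2 kN.
Governing: min(565.8, 784.1, 515.2, 259.2) = 259.2 kN → net-section rupture.

259.2 kN (net-section rupture governs)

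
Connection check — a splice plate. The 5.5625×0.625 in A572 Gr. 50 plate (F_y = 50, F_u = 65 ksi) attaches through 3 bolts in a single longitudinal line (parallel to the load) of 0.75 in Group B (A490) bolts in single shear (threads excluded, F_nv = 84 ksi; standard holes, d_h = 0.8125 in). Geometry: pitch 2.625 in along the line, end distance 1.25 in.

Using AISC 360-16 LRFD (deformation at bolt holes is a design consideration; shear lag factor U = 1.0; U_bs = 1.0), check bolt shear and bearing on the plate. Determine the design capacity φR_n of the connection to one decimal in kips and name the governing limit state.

83.5 kips (bolt shear governs)

Bolt shear: A_b = π(0.75)²/4 = 0.44179 in². φR_n = 0.75 × 84 × 0.44179 × 3 × 1 = 83.5 kips.
Bearing (0.625 in plate, F_u = 65 ksi): end bolts L_c = 1.25 − 0.8125/2 = 0.84375, R_n = min(1.2×0.84375×0.625×65, 2.4×0.75×0.625×65) = 41.133 kips/bolt; interior L_c = 2.625 − 0.8125 = 1.8125, R_n = 73.125 kips/bolt. φR_n = 0.75 × (1×41.133 + 2×73.125) = 140.5 kips.
Governing: min(83.5, 140.5) = 83.5 kips → bolt shear.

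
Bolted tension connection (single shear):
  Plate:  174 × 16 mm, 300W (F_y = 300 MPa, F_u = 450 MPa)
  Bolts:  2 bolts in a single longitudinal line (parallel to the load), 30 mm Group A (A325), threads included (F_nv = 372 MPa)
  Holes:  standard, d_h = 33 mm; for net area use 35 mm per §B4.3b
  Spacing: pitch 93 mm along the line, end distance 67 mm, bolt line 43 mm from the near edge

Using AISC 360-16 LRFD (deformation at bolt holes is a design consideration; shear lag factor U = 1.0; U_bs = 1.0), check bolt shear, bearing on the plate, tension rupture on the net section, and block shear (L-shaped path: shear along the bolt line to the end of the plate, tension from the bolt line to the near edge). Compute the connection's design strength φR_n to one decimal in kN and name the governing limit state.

394.4 kN (bolt shear governs)

Bolt shear: A_b = π(30)²/4 = 706.86 mm². φR_n = 0.75 × 372 × 706.86 × 2 × 1 = 394.4 kN.
Bearing (16 mm plate, F_u = 450 MPa): end bolts L_c = 67 − 33/2 = 50.5, R_n = min(1.2×50.5×16×450, 2.4×30×16×450) = 436.32 kN/bolt; interior L_c = 93 − 33 = 60, R_n = 518.4 kN/bolt. φR_n = 0.75 × (1×436.32 + 1×518.4) = 716.0 kN.
Tension rupture (net): A_n = (174 − 1×35)×16 = 2224 mm² (U = 1.0, A_e = A_n). φR_n = 0.75 × 450 × 2224 = 750.6 kN.
Block shear: shear path 1×[67+1×93] = 1×160 mm, A_gv = 2560, A_nv = 1×(160 − 1.5×35)×16 = 1720 mm²; tension to near edge: (43 − 0.5×35)×16 = 408 mm². R_n = min(0.6×450×1720, 0.6×300×2560) + 1.0×450×408 = min(464.4, 460.8) + 183.6 = 644.4 kN. φR_n = 0.75 × 644.4 = 483.3 kN.
Governing: min(394.4, 716.0, 750.6, 483.3) = 394.4 kN → bolt shear.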